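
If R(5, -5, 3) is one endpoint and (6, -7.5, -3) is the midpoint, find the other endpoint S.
S = (2×6 - 5, 2×(-7.5) - (-5), 2×(-3) - 3) = (7, -10, -9)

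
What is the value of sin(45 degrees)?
sin(45 degrees) = sqrt(2)/2
Decimal approximation: 0.7071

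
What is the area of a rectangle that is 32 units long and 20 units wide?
Area = length * width
Area = 32 * 20
Area = 640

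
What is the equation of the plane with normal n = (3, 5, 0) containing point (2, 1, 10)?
d = n·P = (3)(2) + (5)(1) + (0)(10) = 11
Plane: 3x + 5y = 11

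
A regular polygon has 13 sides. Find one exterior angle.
Exterior angle of a regular n-gon = 360/n
Exterior angle = 360/13
Exterior angle = 27.69 degrees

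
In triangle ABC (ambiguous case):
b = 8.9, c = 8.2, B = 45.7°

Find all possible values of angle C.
sin(C)/c = sin(B)/b  →  sin(C) = c·sin(B)/b = 8.2·sin(45.7°)/8.9 = 0.659402
C₁ = arcsin(0.659402) = 41.25°,  C₂ = 180° - C₁ = 138.75°
Check C₂: A = 180° - 45.7° - 138.75° = -4.45° ≤ 0, rejected
C = 41.25° (one solution)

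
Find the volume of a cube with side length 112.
Volume = s³
Volume = 112³
Volume = 1404928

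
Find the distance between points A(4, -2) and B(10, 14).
Using the distance formula: d = sqrt((x₂-x₁)² + (y₂-y₁)²)
dx = 10 - 4 = 6
dy = 14 - (-2) = 16
d = sqrt(6² + 16²) = sqrt(36 + 256) = sqrt(292) = 17.09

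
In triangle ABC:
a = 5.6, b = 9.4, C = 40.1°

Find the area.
Using A = ½ab·sin(C):
A = ½·5.6·9.4·sin(40.1°) = ½·52.64·0.644124 = 16.95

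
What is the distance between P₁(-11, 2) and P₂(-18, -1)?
Using the distance formula: d = sqrt((x₂-x₁)² + (y₂-y₁)²)
dx = (-18) - (-11) = -7
dy = (-1) - 2 = -3
d = sqrt((-7)² + (-3)²) = sqrt(49 + 9) = sqrt(58) = 7.62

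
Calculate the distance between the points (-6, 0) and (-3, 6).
Using the distance formula: d = sqrt((x₂-x₁)² + (y₂-y₁)²)
dx = (-3) - (-6) = 3
dy = 6 - 0 = 6
d = sqrt(3² + 6²) = sqrt(9 + 36) = sqrt(45) = 6.71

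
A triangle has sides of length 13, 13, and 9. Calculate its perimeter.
Perimeter = sum of all sides
Perimeter = 13 + 13 + 9
Perimeter = 35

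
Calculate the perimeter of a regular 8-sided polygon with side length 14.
Perimeter = number of sides * side length
Perimeter = 8 * 14
Perimeter = 112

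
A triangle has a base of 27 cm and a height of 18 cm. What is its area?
Area = (1/2) * base * height
Area = (1/2) * 27 * 18
Area = 243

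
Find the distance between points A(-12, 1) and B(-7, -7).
Using the distance formula: d = sqrt((x₂-x₁)² + (y₂-y₁)²)
dx = (-7) - (-12) = 5
dy = (-7) - 1 = -8
d = sqrt(5² + (-8)²) = sqrt(25 + 64) = sqrt(89) = 9.43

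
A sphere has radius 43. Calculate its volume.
Volume = (4/3) * pi * r³
Volume = (4/3) * pi * 43³
Volume = (4/3) * pi * 79507
Volume = 333038.14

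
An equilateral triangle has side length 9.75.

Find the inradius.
For an equilateral triangle, r = s/(2√3) where s is the side.
r = 9.75/(2√3) = 9.75/3.464102 = 2.815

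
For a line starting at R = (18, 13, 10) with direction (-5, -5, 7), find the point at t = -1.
P(-1) = (18 + (-5)(-1), 13 + (-5)(-1), 10 + 7(-1)) = (23, 18, 3)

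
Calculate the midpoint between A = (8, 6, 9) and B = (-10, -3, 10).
Midpoint = ((8-10)/2, (6-3)/2, (9+10)/2) = (-1, 1.5, 9.5)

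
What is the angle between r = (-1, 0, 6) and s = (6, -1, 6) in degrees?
r·s = 30, |r|² = 37, |s|² = 73
cos θ = 30/√2701 ≈ 0.5772
θ ≈ 54.74°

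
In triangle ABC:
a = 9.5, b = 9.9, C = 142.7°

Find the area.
Using A = ½ab·sin(C):
A = ½·9.5·9.9·sin(142.7°) = ½·94.05·0.605988 = 28.5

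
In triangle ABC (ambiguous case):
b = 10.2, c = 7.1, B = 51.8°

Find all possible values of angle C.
sin(C)/c = sin(B)/b  →  sin(C) = c·sin(B)/b = 7.1·sin(51.8°)/10.2 = 0.547018
C₁ = arcsin(0.547018) = 33.16°,  C₂ = 180° - C₁ = 146.84°
Check C₂: A = 180° - 51.8° - 146.84° = -18.64° ≤ 0, rejected
C = 33.16° (one solution)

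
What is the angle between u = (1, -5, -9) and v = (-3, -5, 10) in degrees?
u·v = -68, |u|² = 107, |v|² = 134
cos θ = -68/√14338 ≈ -0.5679
θ ≈ 124.6°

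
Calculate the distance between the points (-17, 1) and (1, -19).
Using the distance formula: d = sqrt((x₂-x₁)² + (y₂-y₁)²)
dx = 1 - (-17) = 18
dy = (-19) - 1 = -20
d = sqrt(18² + (-20)²) = sqrt(324 + 400) = sqrt(724) = 26.91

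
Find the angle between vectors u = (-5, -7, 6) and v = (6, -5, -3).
u·v = -13, |u|² = 110, |v|² = 70
cos θ = -13/√7700 ≈ -0.1481
θ ≈ 98.52°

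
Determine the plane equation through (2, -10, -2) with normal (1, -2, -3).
d = n·P = (1)(2) + (-2)(-10) + (-3)(-2) = 28
Plane: x - 2y - 3z = 28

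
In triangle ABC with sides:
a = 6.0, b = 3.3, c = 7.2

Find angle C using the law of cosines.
cos(C) = (a² + b² - c²)/(2ab)
cos(C) = (6.0² + 3.3² - 7.2²)/(2·6.0·3.3) = -4.95/39.6 = -0.125000
C = arccos(-0.125000) = 97.18°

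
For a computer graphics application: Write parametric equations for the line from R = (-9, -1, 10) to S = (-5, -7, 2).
Direction vector d = S - R = (4, -6, -8)
x = -9 + 4t, y = -1 - 6t, z = 10 - 8t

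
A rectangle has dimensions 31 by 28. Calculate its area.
Area = length * width
Area = 31 * 28
Area = 868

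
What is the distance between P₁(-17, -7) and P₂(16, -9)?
Using the distance formula: d = sqrt((x₂-x₁)² + (y₂-y₁)²)
dx = 16 - (-17) = 33
dy = (-9) - (-7) = -2
d = sqrt(33² + (-2)²) = sqrt(1089 + 4) = sqrt(1093) = 33.06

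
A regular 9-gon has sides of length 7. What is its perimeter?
Perimeter = number of sides * side length
Perimeter = 9 * 7
Perimeter = 63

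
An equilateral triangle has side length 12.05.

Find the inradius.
For an equilateral triangle, r = s/(2√3) where s is the side.
r = 12.05/(2√3) = 12.05/3.464102 = 3.479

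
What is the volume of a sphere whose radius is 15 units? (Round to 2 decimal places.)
Volume = (4/3) * pi * r³
Volume = (4/3) * pi * 15³
Volume = (4/3) * pi * 3375
Volume = 14137.17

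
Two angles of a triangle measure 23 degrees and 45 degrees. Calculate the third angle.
Sum of angles in a triangle = 180 degrees
Third angle = 180 - 23 - 45
Third angle = 112 degrees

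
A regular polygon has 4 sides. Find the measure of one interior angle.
Interior angle of a regular n-gon = (n-2)*180/n
Interior angle = (4-2)*180/4
Interior angle = 2*180/4
Interior angle = 360/4
Interior angle = 90 degrees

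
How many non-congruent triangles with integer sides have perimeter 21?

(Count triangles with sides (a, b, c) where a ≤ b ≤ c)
With a ≤ b ≤ c and a + b + c = 21, the triangle inequality a + b > c gives c < 21/2, so c ≤ 10.
Iterate a from 1 to ⌊p/3⌋ = 7; for each a, b ranges from a to ⌊(p−a)/2⌋ with c = p − a − b, keeping only c ≥ b.
Triples: (1, 10, 10), (2, 9, 10), (3, 8, 10), …
Count = 12 triangles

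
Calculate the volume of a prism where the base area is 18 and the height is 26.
Volume = base area * height
Volume = 18 * 26
Volume = 468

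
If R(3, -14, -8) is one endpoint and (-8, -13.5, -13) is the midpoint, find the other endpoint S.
S = (2×(-8) - 3, 2×(-13.5) - (-14), 2×(-13) - (-8)) = (-19, -13, -18)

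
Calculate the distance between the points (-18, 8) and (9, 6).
Using the distance formula: d = sqrt((x₂-x₁)² + (y₂-y₁)²)
dx = 9 - (-18) = 27
dy = 6 - 8 = -2
d = sqrt(27² + (-2)²) = sqrt(729 + 4) = sqrt(733) = 27.07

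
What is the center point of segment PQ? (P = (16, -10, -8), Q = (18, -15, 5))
Midpoint = ((16+18)/2, (-10-15)/2, (-8+5)/2) = (17, -12.5, -1.5)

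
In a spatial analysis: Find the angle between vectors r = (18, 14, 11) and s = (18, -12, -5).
r·s = 101, |r|² = 641, |s|² = 493
cos θ = 101/√316013 ≈ 0.1797
θ ≈ 79.65°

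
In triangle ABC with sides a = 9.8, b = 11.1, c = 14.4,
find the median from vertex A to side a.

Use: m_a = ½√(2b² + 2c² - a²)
m_a = ½√(2·11.1² + 2·14.4² - 9.8²)
m_a = ½√(246.42 + 414.72 - 96.04) = ½√565.1 = 11.89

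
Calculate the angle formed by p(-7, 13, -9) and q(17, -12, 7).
p·q = -338, |p|² = 299, |q|² = 482
cos θ = -338/√144118 ≈ -0.8903
θ ≈ 152.9°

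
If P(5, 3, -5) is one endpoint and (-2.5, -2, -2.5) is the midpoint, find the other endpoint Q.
Q = (2×(-2.5) - 5, 2×(-2) - 3, 2×(-2.5) - (-5)) = (-10, -7, 0)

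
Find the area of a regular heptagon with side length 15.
For a regular 7-gon with side length s = 15:
Apothem a = s / (2*tan(pi/7)) = 15 / (2*tan(pi/7)) ≈ 15.5739
Perimeter P = 7 * 15 = 105
Area = (1/2) * P * a = (1/2) * 105 * 15.5739 = 817.63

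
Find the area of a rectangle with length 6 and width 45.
Area = length * width
Area = 6 * 45
Area = 270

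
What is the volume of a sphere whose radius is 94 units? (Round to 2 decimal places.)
Volume = (4/3) * pi * r³
Volume = (4/3) * pi * 94³
Volume = (4/3) * pi * 830584
Volume = 3479142.12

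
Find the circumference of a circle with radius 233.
Circumference = 2 * pi * r
Circumference = 2 * pi * 233
Circumference = 1463.98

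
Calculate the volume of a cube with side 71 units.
Volume = s³
Volume = 71³
Volume = 357911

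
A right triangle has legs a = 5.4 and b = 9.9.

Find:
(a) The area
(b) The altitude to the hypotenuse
(a) Area = ½ab = ½·5.4·9.9 = 26.73
(b) Hypotenuse c = √(5.4² + 9.9²) = √127.17 = 11.277
    Area = ½·c·h_c  →  h_c = 2·Area/c = 2·26.73/11.277 = 4.741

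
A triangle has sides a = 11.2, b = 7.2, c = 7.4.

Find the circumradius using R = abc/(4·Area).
s = (a+b+c)/2 = 12.9
Area = √(s(s-a)(s-b)(s-c)) = √(12.9·1.7·5.7·5.5) = 26.2203
R = abc/(4·Area) = (11.2·7.2·7.4)/(4·26.2203) = 596.736/104.8812 = 5.69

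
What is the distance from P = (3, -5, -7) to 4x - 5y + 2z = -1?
d = |4(3) + (-5)(-5) + 2(-7) - (-1)| / √(4² + (-5)² + 2²) = 24/√45 = 3.578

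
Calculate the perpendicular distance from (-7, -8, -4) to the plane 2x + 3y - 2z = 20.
d = |2(-7) + 3(-8) + (-2)(-4) - (20)| / √(2² + 3² + (-2)²) = 50/√17 = 12.13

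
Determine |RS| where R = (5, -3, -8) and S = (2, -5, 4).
d = √[(-3)² + (-2)² + (12)²] = √157 = 12.53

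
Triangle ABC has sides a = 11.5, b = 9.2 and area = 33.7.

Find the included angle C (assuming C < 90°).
Area = ½ab·sin(C)  →  sin(C) = 2·Area/(ab)
sin(C) = 2·33.7/(11.5·9.2) = 0.637051
C = arcsin(0.637051) = 39.57°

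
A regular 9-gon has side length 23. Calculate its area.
For a regular 9-gon with side length s = 23:
Apothem a = s / (2*tan(pi/9)) = 23 / (2*tan(pi/9)) ≈ 31.59599
Perimeter P = 9 * 23 = 207
Area = (1/2) * P * a = (1/2) * 207 * 31.59599 = 3270.18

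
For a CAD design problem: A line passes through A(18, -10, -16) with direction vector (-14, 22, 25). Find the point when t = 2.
P(2) = (18 + (-14)(2), -10 + 22(2), -16 + 25(2)) = (-10, 34, 34)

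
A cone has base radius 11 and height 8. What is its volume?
Volume = (1/3) * pi * r² * h
Volume = (1/3) * pi * 11² * 8
Volume = (1/3) * pi * 121 * 8
Volume = (1/3) * pi * 968
Volume = 1013.69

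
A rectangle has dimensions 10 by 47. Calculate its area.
Area = length * width
Area = 10 * 47
Area = 470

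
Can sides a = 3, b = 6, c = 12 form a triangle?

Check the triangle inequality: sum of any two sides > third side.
No: 3 + 6 = 9 is not > 12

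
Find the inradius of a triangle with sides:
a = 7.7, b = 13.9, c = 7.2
s = (a+b+c)/2 = (7.7+13.9+7.2)/2 = 14.4
Area = √(s(s-a)(s-b)(s-c)) = √(14.4·6.7·0.5·7.2) = 18.6367
r = Area/s = 18.6367/14.4 = 1.294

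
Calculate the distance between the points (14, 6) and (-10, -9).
Using the distance formula: d = sqrt((x₂-x₁)² + (y₂-y₁)²)
dx = (-10) - 14 = -24
dy = (-9) - 6 = -15
d = sqrt((-24)² + (-15)²) = sqrt(576 + 225) = sqrt(801) = 28.30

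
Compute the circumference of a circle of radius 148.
Circumference = 2 * pi * r
Circumference = 2 * pi * 148
Circumference = 929.91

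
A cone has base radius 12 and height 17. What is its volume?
Volume = (1/3) * pi * r² * h
Volume = (1/3) * pi * 12² * 17
Volume = (1/3) * pi * 144 * 17
Volume = (1/3) * pi * 2448
Volume = 2563.54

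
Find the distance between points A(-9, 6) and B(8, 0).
Using the distance formula: d = sqrt((x₂-x₁)² + (y₂-y₁)²)
dx = 8 - (-9) = 17
dy = 0 - 6 = -6
d = sqrt(17² + (-6)²) = sqrt(289 + 36) = sqrt(325) = 18.03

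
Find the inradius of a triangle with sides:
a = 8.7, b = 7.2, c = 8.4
s = (a+b+c)/2 = (8.7+7.2+8.4)/2 = 12.15
Area = √(s(s-a)(s-b)(s-c)) = √(12.15·3.45·4.95·3.75) = 27.8943
r = Area/s = 27.8943/12.15 = 2.296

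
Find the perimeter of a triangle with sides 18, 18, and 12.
Perimeter = sum of all sides
Perimeter = 18 + 18 + 12
Perimeter = 48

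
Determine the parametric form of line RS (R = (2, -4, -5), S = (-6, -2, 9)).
Direction vector d = S - R = (-8, 2, 14)
x = 2 - 8t, y = -4 + 2t, z = -5 + 14t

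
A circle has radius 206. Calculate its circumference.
Circumference = 2 * pi * r
Circumference = 2 * pi * 206
Circumference = 1294.34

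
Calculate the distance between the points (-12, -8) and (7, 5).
Using the distance formula: d = sqrt((x₂-x₁)² + (y₂-y₁)²)
dx = 7 - (-12) = 19
dy = 5 - (-8) = 13
d = sqrt(19² + 13²) = sqrt(361 + 169) = sqrt(530) = 23.02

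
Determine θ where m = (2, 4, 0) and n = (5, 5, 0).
m·n = 30, |m|² = 20, |n|² = 50
cos θ = 30/√1000 ≈ 0.9487
θ ≈ 18.43°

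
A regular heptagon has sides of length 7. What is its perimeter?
Perimeter = number of sides * side length
Perimeter = 7 * 7
Perimeter = 49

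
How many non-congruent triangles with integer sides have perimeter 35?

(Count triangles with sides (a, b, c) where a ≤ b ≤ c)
With a ≤ b ≤ c and a + b + c = 35, the triangle inequality a + b > c gives c < 35/2, so c ≤ 17.
Iterate a from 1 to ⌊p/3⌋ = 11; for each a, b ranges from a to ⌊(p−a)/2⌋ with c = p − a − b, keeping only c ≥ b.
Triples: (1, 17, 17), (2, 16, 17), (3, 15, 17), …
Count = 30 triangles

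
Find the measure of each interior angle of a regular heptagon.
Interior angle of a regular n-gon = (n-2)*180/n
Interior angle = (7-2)*180/7
Interior angle = 5*180/7
Interior angle = 900/7
Interior angle = 128.57 degrees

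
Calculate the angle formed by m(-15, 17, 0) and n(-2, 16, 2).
m·n = 302, |m|² = 514, |n|² = 264
cos θ = 302/√135696 ≈ 0.8198
θ ≈ 34.93°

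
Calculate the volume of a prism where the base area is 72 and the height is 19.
Volume = base area * height
Volume = 72 * 19
Volume = 1368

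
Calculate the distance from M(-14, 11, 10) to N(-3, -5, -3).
d = √[(11)² + (-16)² + (-13)²] = √546 = 23.37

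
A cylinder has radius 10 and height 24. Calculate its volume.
Volume = pi * r² * h
Volume = pi * 10² * 24
Volume = pi * 100 * 24
Volume = pi * 2400
Volume = 7539.82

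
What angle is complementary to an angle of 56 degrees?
Complementary angles sum to 90 degrees.
Other angle = 90 - 56
Other angle = 34 degrees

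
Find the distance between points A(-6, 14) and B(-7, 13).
Using the distance formula: d = sqrt((x₂-x₁)² + (y₂-y₁)²)
dx = (-7) - (-6) = -1
dy = 13 - 14 = -1
d = sqrt((-1)² + (-1)²) = sqrt(1 + 1) = sqrt(2) = 1.41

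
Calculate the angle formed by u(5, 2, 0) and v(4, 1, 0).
u·v = 22, |u|² = 29, |v|² = 17
cos θ = 22/√493 ≈ 0.9908
θ ≈ 7.765°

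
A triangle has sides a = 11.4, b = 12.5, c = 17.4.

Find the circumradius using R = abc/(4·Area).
s = (a+b+c)/2 = 20.65
Area = √(s(s-a)(s-b)(s-c)) = √(20.65·9.25·8.15·3.25) = 71.1298
R = abc/(4·Area) = (11.4·12.5·17.4)/(4·71.1298) = 2479.5/284.5192 = 8.715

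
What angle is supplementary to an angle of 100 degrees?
Supplementary angles sum to 180 degrees.
Other angle = 180 - 100
Other angle = 80 degrees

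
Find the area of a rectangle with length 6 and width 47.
Area = length * width
Area = 6 * 47
Area = 282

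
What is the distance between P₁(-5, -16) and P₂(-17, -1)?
Using the distance formula: d = sqrt((x₂-x₁)² + (y₂-y₁)²)
dx = (-17) - (-5) = -12
dy = (-1) - (-16) = 15
d = sqrt((-12)² + 15²) = sqrt(144 + 225) = sqrt(369) = 19.21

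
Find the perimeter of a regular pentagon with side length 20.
Perimeter = number of sides * side length
Perimeter = 5 * 20
Perimeter = 100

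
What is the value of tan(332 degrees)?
tan(332 degrees) = -0.5317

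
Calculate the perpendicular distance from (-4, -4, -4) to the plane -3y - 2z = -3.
d = |0(-4) + (-3)(-4) + (-2)(-4) - (-3)| / √(0² + (-3)² + (-2)²) = 23/√13 = 6.379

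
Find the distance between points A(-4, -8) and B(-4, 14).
Using the distance formula: d = sqrt((x₂-x₁)² + (y₂-y₁)²)
dx = (-4) - (-4) = 0
dy = 14 - (-8) = 22
d = sqrt(0² + 22²) = sqrt(0 + 484) = sqrt(484) = 22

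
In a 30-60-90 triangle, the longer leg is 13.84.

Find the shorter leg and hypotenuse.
In a 30-60-90 triangle, sides are in ratio 1 : √3 : 2.
Long leg = short leg·√3  →  short leg = 13.84/√3 = 7.991
Hypotenuse = 2·(short leg) = 2·13.84/√3 = 15.98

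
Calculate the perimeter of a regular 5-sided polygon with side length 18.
Perimeter = number of sides * side length
Perimeter = 5 * 18
Perimeter = 90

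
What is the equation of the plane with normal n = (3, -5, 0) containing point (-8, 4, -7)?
d = n·P = (3)(-8) + (-5)(4) + (0)(-7) = -44
Plane: 3x - 5y = -44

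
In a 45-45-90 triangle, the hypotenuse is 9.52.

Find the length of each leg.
In a 45-45-90 triangle, hypotenuse = leg·√2  →  leg = hypotenuse/√2
leg = 9.52/√2 = 6.732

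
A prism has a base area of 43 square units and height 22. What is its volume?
Volume = base area * height
Volume = 43 * 22
Volume = 946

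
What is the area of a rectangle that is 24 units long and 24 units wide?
Area = length * width
Area = 24 * 24
Area = 576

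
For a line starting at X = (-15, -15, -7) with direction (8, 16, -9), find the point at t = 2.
P(2) = (-15 + 8(2), -15 + 16(2), -7 + (-9)(2)) = (1, 17, -25)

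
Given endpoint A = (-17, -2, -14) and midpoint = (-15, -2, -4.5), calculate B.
B = (2×(-15) - (-17), 2×(-2) - (-2), 2×(-4.5) - (-14)) = (-13, -2, 5)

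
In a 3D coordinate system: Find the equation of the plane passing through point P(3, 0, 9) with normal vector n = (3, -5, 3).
d = n·P = (3)(3) + (-5)(0) + (3)(9) = 36
Plane: 3x - 5y + 3z = 36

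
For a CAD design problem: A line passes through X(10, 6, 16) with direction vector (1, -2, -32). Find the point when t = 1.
P(1) = (10 + 1(1), 6 + (-2)(1), 16 + (-32)(1)) = (11, 4, -16)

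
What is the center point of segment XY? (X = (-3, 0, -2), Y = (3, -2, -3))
Midpoint = ((-3+3)/2, (0-2)/2, (-2-3)/2) = (0, -1, -2.5)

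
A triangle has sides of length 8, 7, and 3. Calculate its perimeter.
Perimeter = sum of all sides
Perimeter = 8 + 7 + 3
Perimeter = 18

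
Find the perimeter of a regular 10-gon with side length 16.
Perimeter = number of sides * side length
Perimeter = 10 * 16
Perimeter = 160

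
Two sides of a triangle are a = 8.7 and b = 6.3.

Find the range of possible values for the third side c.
By the triangle inequality: |a - b| < c < a + b
|8.7 - 6.3| < c < 8.7 + 6.3
2.4 < c < 15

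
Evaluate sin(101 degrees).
sin(101 degrees) = 0.9816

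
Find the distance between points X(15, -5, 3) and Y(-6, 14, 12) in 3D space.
d = √[(-21)² + (19)² + (9)²] = √883 = 29.72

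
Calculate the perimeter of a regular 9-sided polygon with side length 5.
Perimeter = number of sides * side length
Perimeter = 9 * 5
Perimeter = 45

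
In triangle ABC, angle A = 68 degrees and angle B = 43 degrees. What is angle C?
Sum of angles in a triangle = 180 degrees
Third angle = 180 - 68 - 43
Third angle = 69 degrees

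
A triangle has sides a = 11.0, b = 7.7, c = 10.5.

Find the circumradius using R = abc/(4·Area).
s = (a+b+c)/2 = 14.6
Area = √(s(s-a)(s-b)(s-c)) = √(14.6·3.6·6.9·4.1) = 38.5606
R = abc/(4·Area) = (11.0·7.7·10.5)/(4·38.5606) = 889.35/154.2424 = 5.766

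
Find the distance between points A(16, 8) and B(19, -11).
Using the distance formula: d = sqrt((x₂-x₁)² + (y₂-y₁)²)
dx = 19 - 16 = 3
dy = (-11) - 8 = -19
d = sqrt(3² + (-19)²) = sqrt(9 + 361) = sqrt(370) = 19.24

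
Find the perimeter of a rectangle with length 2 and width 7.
Perimeter = 2 * (length + width)
Perimeter = 2 * (2 + 7)
Perimeter = 2 * 9
Perimeter = 18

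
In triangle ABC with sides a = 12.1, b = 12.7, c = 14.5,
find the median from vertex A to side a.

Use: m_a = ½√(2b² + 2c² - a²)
m_a = ½√(2·12.7² + 2·14.5² - 12.1²)
m_a = ½√(322.58 + 420.5 - 146.41) = ½√596.67 = 12.21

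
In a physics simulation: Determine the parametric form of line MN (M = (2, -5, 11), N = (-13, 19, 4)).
Direction vector d = N - M = (-15, 24, -7)
x = 2 - 15t, y = -5 + 24t, z = 11 - 7t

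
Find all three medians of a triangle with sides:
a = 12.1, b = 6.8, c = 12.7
Using m_x = ½√(2y² + 2z² - x²):
m_a = ½√(2·6.8² + 2·12.7² - 12.1²) = ½√268.65 = 8.195
m_b = ½√(2·12.1² + 2·12.7² - 6.8²) = ½√569.16 = 11.93
m_c = ½√(2·12.1² + 2·6.8² - 12.7²) = ½√224.01 = 7.483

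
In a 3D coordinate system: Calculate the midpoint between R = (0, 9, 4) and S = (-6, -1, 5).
Midpoint = ((0-6)/2, (9-1)/2, (4+5)/2) = (-3, 4, 4.5)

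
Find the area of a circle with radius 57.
Area = pi * r²
Area = pi * 57²
Area = pi * 3249
Area = 10207.03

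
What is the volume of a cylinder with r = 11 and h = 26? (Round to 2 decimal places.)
Volume = pi * r² * h
Volume = pi * 11² * 26
Volume = pi * 121 * 26
Volume = pi * 3146
Volume = 9883.45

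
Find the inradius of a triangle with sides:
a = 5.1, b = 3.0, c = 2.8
s = (a+b+c)/2 = (5.1+3.0+2.8)/2 = 5.45
Area = √(s(s-a)(s-b)(s-c)) = √(5.45·0.35·2.45·2.65) = 3.51915
r = Area/s = 3.51915/5.45 = 0.6457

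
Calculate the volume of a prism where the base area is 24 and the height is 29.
Volume = base area * height
Volume = 24 * 29
Volume = 696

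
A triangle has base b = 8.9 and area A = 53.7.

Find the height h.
A = ½bh  →  h = 2A/b
h = 2·53.7/8.9 = 12.07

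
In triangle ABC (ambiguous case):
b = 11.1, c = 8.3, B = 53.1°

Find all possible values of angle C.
sin(C)/c = sin(B)/b  →  sin(C) = c·sin(B)/b = 8.3·sin(53.1°)/11.1 = 0.597962
C₁ = arcsin(0.597962) = 36.72°,  C₂ = 180° - C₁ = 143.28°
Check C₂: A = 180° - 53.1° - 143.28° = -16.38° ≤ 0, rejected
C = 36.72° (one solution)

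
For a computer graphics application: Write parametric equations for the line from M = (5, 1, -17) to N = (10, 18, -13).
Direction vector d = N - M = (5, 17, 4)
x = 5 + 5t, y = 1 + 17t, z = -17 + 4t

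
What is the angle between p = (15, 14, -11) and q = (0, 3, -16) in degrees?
p·q = 218, |p|² = 542, |q|² = 265
cos θ = 218/√143630 ≈ 0.5752
θ ≈ 54.88°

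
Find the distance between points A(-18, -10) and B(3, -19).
Using the distance formula: d = sqrt((x₂-x₁)² + (y₂-y₁)²)
dx = 3 - (-18) = 21
dy = (-19) - (-10) = -9
d = sqrt(21² + (-9)²) = sqrt(441 + 81) = sqrt(522) = 22.85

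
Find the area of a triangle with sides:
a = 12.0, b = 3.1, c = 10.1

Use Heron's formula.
s = (a+b+c)/2 = (12.0+3.1+10.1)/2 = 12.6
A = √(s(s-a)(s-b)(s-c)) = √(12.6·0.6·9.5·2.5)
A = √179.55 = 13.4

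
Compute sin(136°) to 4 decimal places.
sin(136 degrees) = 0.6947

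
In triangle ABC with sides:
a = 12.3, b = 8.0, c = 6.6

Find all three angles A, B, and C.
By the law of cosines:
cos(A) = (b² + c² - a²)/(2bc) = -0.414110  →  A = 114.5°
cos(B) = (a² + c² - b²)/(2ac) = 0.805925  →  B = 36.3°
cos(C) = (a² + b² - c²)/(2ab) = 0.872612  →  C = 29.24°
Check: A + B + C = 180.0° ✓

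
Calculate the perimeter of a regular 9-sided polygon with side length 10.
Perimeter = number of sides * side length
Perimeter = 9 * 10
Perimeter = 90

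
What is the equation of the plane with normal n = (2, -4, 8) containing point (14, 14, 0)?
d = n·P = (2)(14) + (-4)(14) + (8)(0) = -28
Plane: 2x - 4y + 8z = -28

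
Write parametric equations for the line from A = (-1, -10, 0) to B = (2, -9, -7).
Direction vector d = B - A = (3, 1, -7)
x = -1 + 3t, y = -10 + t, z = 0 - 7t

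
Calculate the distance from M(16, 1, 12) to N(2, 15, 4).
d = √[(-14)² + (14)² + (-8)²] = √456 = 21.35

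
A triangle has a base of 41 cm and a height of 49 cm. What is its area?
Area = (1/2) * base * height
Area = (1/2) * 41 * 49
Area = 1004.50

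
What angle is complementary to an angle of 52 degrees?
Complementary angles sum to 90 degrees.
Other angle = 90 - 52
Other angle = 38 degrees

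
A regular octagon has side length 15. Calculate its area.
For a regular 8-gon with side length s = 15:
Apothem a = s / (2*tan(pi/8)) = 15 / (2*tan(pi/8)) ≈ 18.1066
Perimeter P = 8 * 15 = 120
Area = (1/2) * P * a = (1/2) * 120 * 18.1066 = 1086.40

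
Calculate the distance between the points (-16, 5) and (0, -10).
Using the distance formula: d = sqrt((x₂-x₁)² + (y₂-y₁)²)
dx = 0 - (-16) = 16
dy = (-10) - 5 = -15
d = sqrt(16² + (-15)²) = sqrt(256 + 225) = sqrt(481) = 21.93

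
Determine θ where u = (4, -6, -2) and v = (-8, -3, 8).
u·v = -30, |u|² = 56, |v|² = 137
cos θ = -30/√7672 ≈ -0.3425
θ ≈ 110.0°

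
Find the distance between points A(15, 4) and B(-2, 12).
Using the distance formula: d = sqrt((x₂-x₁)² + (y₂-y₁)²)
dx = (-2) - 15 = -17
dy = 12 - 4 = 8
d = sqrt((-17)² + 8²) = sqrt(289 + 64) = sqrt(353) = 18.79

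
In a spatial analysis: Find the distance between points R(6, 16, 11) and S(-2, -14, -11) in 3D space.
d = √[(-8)² + (-30)² + (-22)²] = √1448 = 38.05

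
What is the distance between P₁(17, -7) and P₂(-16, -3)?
Using the distance formula: d = sqrt((x₂-x₁)² + (y₂-y₁)²)
dx = (-16) - 17 = -33
dy = (-3) - (-7) = 4
d = sqrt((-33)² + 4²) = sqrt(1089 + 16) = sqrt(1105) = 33.24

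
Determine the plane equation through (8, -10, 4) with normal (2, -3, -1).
d = n·P = (2)(8) + (-3)(-10) + (-1)(4) = 42
Plane: 2x - 3y - z = 42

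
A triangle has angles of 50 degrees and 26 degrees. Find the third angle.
Sum of angles in a triangle = 180 degrees
Third angle = 180 - 50 - 26
Third angle = 104 degrees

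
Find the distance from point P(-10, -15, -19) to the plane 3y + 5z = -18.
d = |0(-10) + 3(-15) + 5(-19) - (-18)| / √(0² + 3² + 5²) = 122/√34 = 20.92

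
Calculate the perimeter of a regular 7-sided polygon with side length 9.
Perimeter = number of sides * side length
Perimeter = 7 * 9
Perimeter = 63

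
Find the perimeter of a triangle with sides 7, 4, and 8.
Perimeter = sum of all sides
Perimeter = 7 + 4 + 8
Perimeter = 19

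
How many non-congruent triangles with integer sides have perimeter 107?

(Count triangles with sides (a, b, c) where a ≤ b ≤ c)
With a ≤ b ≤ c and a + b + c = 107, the triangle inequality a + b > c gives c < 107/2, so c ≤ 53.
Iterate a from 1 to ⌊p/3⌋ = 35; for each a, b ranges from a to ⌊(p−a)/2⌋ with c = p − a − b, keeping only c ≥ b.
Triples: (1, 53, 53), (2, 52, 53), (3, 51, 53), …
Count = 252 triangles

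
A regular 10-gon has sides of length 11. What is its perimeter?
Perimeter = number of sides * side length
Perimeter = 10 * 11
Perimeter = 110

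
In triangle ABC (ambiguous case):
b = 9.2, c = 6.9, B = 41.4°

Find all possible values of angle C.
sin(C)/c = sin(B)/b  →  sin(C) = c·sin(B)/b = 6.9·sin(41.4°)/9.2 = 0.495984
C₁ = arcsin(0.495984) = 29.73°,  C₂ = 180° - C₁ = 150.27°
Check C₂: A = 180° - 41.4° - 150.27° = -11.67° ≤ 0, rejected
C = 29.73° (one solution)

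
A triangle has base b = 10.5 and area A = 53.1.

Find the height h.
A = ½bh  →  h = 2A/b
h = 2·53.1/10.5 = 10.11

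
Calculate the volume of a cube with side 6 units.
Volume = s³
Volume = 6³
Volume = 216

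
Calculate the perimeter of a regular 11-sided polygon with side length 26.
Perimeter = number of sides * side length
Perimeter = 11 * 26
Perimeter = 286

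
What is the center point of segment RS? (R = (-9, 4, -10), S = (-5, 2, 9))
Midpoint = ((-9-5)/2, (4+2)/2, (-10+9)/2) = (-7, 3, -0.5)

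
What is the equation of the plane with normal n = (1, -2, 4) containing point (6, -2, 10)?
d = n·P = (1)(6) + (-2)(-2) + (4)(10) = 50
Plane: x - 2y + 4z = 50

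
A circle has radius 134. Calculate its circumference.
Circumference = 2 * pi * r
Circumference = 2 * pi * 134
Circumference = 841.95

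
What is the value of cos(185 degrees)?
cos(185 degrees) = -0.9962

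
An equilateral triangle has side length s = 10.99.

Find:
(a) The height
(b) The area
(a) Height h = s·√3/2 = 10.99·√3/2 = 9.518
(b) Area = (√3/4)·s² = (√3/4)·10.99² = (√3/4)·120.78 = 52.3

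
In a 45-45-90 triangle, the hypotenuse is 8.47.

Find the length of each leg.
In a 45-45-90 triangle, hypotenuse = leg·√2  →  leg = hypotenuse/√2
leg = 8.47/√2 = 5.989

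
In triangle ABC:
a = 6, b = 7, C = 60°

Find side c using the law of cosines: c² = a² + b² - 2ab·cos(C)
c² = 6² + 7² - 2·6·7·cos(60°)
c² = 36 + 49 - 84·0.5000 = 43
c = √43 = 6.557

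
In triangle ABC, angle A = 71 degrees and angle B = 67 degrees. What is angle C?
Sum of angles in a triangle = 180 degrees
Third angle = 180 - 71 - 67
Third angle = 42 degrees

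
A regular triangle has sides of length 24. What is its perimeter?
Perimeter = number of sides * side length
Perimeter = 3 * 24
Perimeter = 72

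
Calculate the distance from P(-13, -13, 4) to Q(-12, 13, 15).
d = √[(1)² + (26)² + (11)²] = √798 = 28.25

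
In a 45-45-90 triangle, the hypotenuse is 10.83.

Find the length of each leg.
In a 45-45-90 triangle, hypotenuse = leg·√2  →  leg = hypotenuse/√2
leg = 10.83/√2 = 7.658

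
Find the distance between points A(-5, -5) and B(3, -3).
Using the distance formula: d = sqrt((x₂-x₁)² + (y₂-y₁)²)
dx = 3 - (-5) = 8
dy = (-3) - (-5) = 2
d = sqrt(8² + 2²) = sqrt(64 + 4) = sqrt(68) = 8.25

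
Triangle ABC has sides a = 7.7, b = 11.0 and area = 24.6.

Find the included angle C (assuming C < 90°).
Area = ½ab·sin(C)  →  sin(C) = 2·Area/(ab)
sin(C) = 2·24.6/(7.7·11.0) = 0.580874
C = arcsin(0.580874) = 35.51°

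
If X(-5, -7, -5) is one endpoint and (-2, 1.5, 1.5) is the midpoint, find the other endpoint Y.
Y = (2×(-2) - (-5), 2×1.5 - (-7), 2×1.5 - (-5)) = (1, 10, 8)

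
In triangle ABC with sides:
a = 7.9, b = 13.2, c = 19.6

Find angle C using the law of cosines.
cos(C) = (a² + b² - c²)/(2ab)
cos(C) = (7.9² + 13.2² - 19.6²)/(2·7.9·13.2) = -147.51/208.56 = -0.707278
C = arccos(-0.707278) = 135°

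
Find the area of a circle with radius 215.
Area = pi * r²
Area = pi * 215²
Area = pi * 46225
Area = 145220.12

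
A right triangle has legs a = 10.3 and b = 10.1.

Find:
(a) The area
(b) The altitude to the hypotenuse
(a) Area = ½ab = ½·10.3·10.1 = 52.015
(b) Hypotenuse c = √(10.3² + 10.1²) = √208.1 = 14.4257
    Area = ½·c·h_c  →  h_c = 2·Area/c = 2·52.015/14.4257 = 7.211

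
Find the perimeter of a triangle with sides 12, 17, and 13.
Perimeter = sum of all sides
Perimeter = 12 + 17 + 13
Perimeter = 42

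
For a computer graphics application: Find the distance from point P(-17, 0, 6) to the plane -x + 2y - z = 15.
d = |(-1)(-17) + 2(0) + (-1)(6) - (15)| / √((-1)² + 2² + (-1)²) = 4/√6 = 1.633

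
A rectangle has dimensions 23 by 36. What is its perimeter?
Perimeter = 2 * (length + width)
Perimeter = 2 * (23 + 36)
Perimeter = 2 * 59
Perimeter = 118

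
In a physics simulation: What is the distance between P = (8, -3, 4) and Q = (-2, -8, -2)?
d = √[(-10)² + (-5)² + (-6)²] = √161 = 12.69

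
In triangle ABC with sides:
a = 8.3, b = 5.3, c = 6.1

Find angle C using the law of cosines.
cos(C) = (a² + b² - c²)/(2ab)
cos(C) = (8.3² + 5.3² - 6.1²)/(2·8.3·5.3) = 59.77/87.98 = 0.679359
C = arccos(0.679359) = 47.21°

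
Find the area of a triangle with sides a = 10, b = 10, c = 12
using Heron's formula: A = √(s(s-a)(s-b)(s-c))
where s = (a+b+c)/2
s = (10+10+12)/2 = 16
A = √(16·6·6·4) = √2304 = 48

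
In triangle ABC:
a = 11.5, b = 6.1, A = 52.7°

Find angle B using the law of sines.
sin(B)/b = sin(A)/a
sin(B) = b·sin(A)/a = 6.1·sin(52.7°)/11.5 = 0.421947
B = arcsin(0.421947) = 24.96°  (b ≤ a, so B ≤ A and the acute solution is unique)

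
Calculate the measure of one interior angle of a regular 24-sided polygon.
Interior angle of a regular n-gon = (n-2)*180/n
Interior angle = (24-2)*180/24
Interior angle = 22*180/24
Interior angle = 3960/24
Interior angle = 165 degrees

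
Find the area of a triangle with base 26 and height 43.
Area = (1/2) * base * height
Area = (1/2) * 26 * 43
Area = 559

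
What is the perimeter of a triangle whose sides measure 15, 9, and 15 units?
Perimeter = sum of all sides
Perimeter = 15 + 9 + 15
Perimeter = 39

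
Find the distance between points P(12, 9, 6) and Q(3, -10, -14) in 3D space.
d = √[(-9)² + (-19)² + (-20)²] = √842 = 29.02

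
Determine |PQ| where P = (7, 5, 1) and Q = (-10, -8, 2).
d = √[(-17)² + (-13)² + (1)²] = √459 = 21.42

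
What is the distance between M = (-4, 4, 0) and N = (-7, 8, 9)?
d = √[(-3)² + (4)² + (9)²] = √106 = 10.3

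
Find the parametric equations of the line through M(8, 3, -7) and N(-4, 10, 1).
Direction vector d = N - M = (-12, 7, 8)
x = 8 - 12t, y = 3 + 7t, z = -7 + 8t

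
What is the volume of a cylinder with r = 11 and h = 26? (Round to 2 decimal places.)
Volume = pi * r² * h
Volume = pi * 11² * 26
Volume = pi * 121 * 26
Volume = pi * 3146
Volume = 9883.45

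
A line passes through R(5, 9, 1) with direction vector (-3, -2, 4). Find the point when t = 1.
P(1) = (5 + (-3)(1), 9 + (-2)(1), 1 + 4(1)) = (2, 7, 5)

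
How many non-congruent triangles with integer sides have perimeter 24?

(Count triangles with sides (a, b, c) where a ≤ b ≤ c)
With a ≤ b ≤ c and a + b + c = 24, the triangle inequality a + b > c gives c < 24/2, so c ≤ 11.
Iterate a from 1 to ⌊p/3⌋ = 8; for each a, b ranges from a to ⌊(p−a)/2⌋ with c = p − a − b, keeping only c ≥ b.
Triples: (2, 11, 11), (3, 10, 11), (4, 9, 11), …
Count = 12 triangles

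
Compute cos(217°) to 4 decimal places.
cos(217 degrees) = -0.7986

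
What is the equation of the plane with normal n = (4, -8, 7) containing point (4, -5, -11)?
d = n·P = (4)(4) + (-8)(-5) + (7)(-11) = -21
Plane: 4x - 8y + 7z = -21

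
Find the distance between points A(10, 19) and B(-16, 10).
Using the distance formula: d = sqrt((x₂-x₁)² + (y₂-y₁)²)
dx = (-16) - 10 = -26
dy = 10 - 19 = -9
d = sqrt((-26)² + (-9)²) = sqrt(676 + 81) = sqrt(757) = 27.51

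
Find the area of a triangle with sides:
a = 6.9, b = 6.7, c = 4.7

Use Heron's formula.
s = (a+b+c)/2 = (6.9+6.7+4.7)/2 = 9.15
A = √(s(s-a)(s-b)(s-c)) = √(9.15·2.25·2.45·4.45)
A = √224.455 = 14.98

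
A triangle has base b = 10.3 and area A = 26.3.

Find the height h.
A = ½bh  →  h = 2A/b
h = 2·26.3/10.3 = 5.107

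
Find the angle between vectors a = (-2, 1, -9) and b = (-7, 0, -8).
a·b = 86, |a|² = 86, |b|² = 113
cos θ = 86/√9718 ≈ 0.8724
θ ≈ 29.26°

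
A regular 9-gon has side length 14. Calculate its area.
For a regular 9-gon with side length s = 14:
Apothem a = s / (2*tan(pi/9)) = 14 / (2*tan(pi/9)) ≈ 19.23234
Perimeter P = 9 * 14 = 126
Area = (1/2) * P * a = (1/2) * 126 * 19.23234 = 1211.64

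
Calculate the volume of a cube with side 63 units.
Volume = s³
Volume = 63³
Volume = 250047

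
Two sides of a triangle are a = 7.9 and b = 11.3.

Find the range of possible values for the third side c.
By the triangle inequality: |a - b| < c < a + b
|7.9 - 11.3| < c < 7.9 + 11.3
3.4 < c < 19.2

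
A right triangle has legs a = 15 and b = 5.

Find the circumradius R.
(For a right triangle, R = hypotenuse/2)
Hypotenuse c = √(15² + 5²) = √250 = 15.8114
R = c/2 = 7.906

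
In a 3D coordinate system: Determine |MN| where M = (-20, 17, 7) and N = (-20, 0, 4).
d = √[(0)² + (-17)² + (-3)²] = √298 = 17.26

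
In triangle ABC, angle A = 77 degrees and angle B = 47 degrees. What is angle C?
Sum of angles in a triangle = 180 degrees
Third angle = 180 - 77 - 47
Third angle = 56 degrees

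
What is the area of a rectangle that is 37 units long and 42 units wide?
Area = length * width
Area = 37 * 42
Area = 1554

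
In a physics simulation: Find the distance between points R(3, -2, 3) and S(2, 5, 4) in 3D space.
d = √[(-1)² + (7)² + (1)²] = √51 = 7.141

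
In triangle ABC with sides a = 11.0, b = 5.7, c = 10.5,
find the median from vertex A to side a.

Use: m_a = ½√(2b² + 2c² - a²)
m_a = ½√(2·5.7² + 2·10.5² - 11.0²)
m_a = ½√(64.98 + 220.5 - 121) = ½√164.48 = 6.412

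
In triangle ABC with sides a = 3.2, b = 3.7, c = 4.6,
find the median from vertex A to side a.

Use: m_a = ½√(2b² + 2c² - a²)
m_a = ½√(2·3.7² + 2·4.6² - 3.2²)
m_a = ½√(27.38 + 42.32 - 10.24) = ½√59.46 = 3.856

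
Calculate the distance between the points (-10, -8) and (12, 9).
Using the distance formula: d = sqrt((x₂-x₁)² + (y₂-y₁)²)
dx = 12 - (-10) = 22
dy = 9 - (-8) = 17
d = sqrt(22² + 17²) = sqrt(484 + 289) = sqrt(773) = 27.80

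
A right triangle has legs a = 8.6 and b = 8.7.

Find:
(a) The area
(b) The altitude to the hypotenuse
(a) Area = ½ab = ½·8.6·8.7 = 37.41
(b) Hypotenuse c = √(8.6² + 8.7²) = √149.65 = 12.2332
    Area = ½·c·h_c  →  h_c = 2·Area/c = 2·37.41/12.2332 = 6.116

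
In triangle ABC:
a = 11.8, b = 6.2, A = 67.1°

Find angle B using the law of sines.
sin(B)/b = sin(A)/a
sin(B) = b·sin(A)/a = 6.2·sin(67.1°)/11.8 = 0.484013
B = arcsin(0.484013) = 28.95°  (b ≤ a, so B ≤ A and the acute solution is unique)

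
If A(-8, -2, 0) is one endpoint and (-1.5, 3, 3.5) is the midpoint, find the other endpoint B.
B = (2×(-1.5) - (-8), 2×3 - (-2), 2×3.5 - 0) = (5, 8, 7)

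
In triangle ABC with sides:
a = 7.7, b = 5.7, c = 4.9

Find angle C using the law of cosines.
cos(C) = (a² + b² - c²)/(2ab)
cos(C) = (7.7² + 5.7² - 4.9²)/(2·7.7·5.7) = 67.77/87.78 = 0.772044
C = arccos(0.772044) = 39.46°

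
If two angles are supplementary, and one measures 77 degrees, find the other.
Supplementary angles sum to 180 degrees.
Other angle = 180 - 77
Other angle = 103 degrees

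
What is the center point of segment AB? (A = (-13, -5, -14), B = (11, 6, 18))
Midpoint = ((-13+11)/2, (-5+6)/2, (-14+18)/2) = (-1, 0.5, 2)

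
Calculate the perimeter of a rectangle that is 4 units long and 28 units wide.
Perimeter = 2 * (length + width)
Perimeter = 2 * (4 + 28)
Perimeter = 2 * 32
Perimeter = 64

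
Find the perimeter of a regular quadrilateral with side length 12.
Perimeter = number of sides * side length
Perimeter = 4 * 12
Perimeter = 48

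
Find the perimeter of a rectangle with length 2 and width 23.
Perimeter = 2 * (length + width)
Perimeter = 2 * (2 + 23)
Perimeter = 2 * 25
Perimeter = 50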